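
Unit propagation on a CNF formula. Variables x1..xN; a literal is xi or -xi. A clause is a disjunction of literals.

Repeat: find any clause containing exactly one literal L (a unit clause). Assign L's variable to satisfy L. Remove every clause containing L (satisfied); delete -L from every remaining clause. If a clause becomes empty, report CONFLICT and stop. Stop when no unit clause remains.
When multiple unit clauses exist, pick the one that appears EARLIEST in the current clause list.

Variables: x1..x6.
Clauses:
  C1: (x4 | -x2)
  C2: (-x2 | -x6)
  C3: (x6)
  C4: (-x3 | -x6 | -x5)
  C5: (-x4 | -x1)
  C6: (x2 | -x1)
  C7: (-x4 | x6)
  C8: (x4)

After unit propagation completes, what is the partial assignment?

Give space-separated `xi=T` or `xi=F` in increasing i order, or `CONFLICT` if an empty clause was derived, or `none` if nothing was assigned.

unit clause [6] forces x6=T; simplify:
  drop -6 from [-2, -6] -> [-2]
  drop -6 from [-3, -6, -5] -> [-3, -5]
  satisfied 2 clause(s); 6 remain; assigned so far: [6]
unit clause [-2] forces x2=F; simplify:
  drop 2 from [2, -1] -> [-1]
  satisfied 2 clause(s); 4 remain; assigned so far: [2, 6]
unit clause [-1] forces x1=F; simplify:
  satisfied 2 clause(s); 2 remain; assigned so far: [1, 2, 6]
unit clause [4] forces x4=T; simplify:
  satisfied 1 clause(s); 1 remain; assigned so far: [1, 2, 4, 6]

Answer: x1=F x2=F x4=T x6=T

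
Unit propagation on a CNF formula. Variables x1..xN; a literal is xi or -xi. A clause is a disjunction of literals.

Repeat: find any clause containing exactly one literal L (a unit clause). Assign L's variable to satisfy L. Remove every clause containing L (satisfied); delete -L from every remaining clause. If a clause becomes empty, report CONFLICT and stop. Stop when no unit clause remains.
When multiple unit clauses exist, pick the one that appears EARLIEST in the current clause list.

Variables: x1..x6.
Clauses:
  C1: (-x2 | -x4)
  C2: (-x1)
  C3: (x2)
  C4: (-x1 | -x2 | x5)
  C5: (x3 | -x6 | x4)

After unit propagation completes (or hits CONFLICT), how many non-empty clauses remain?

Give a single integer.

Answer: 1

Derivation:
unit clause [-1] forces x1=F; simplify:
  satisfied 2 clause(s); 3 remain; assigned so far: [1]
unit clause [2] forces x2=T; simplify:
  drop -2 from [-2, -4] -> [-4]
  satisfied 1 clause(s); 2 remain; assigned so far: [1, 2]
unit clause [-4] forces x4=F; simplify:
  drop 4 from [3, -6, 4] -> [3, -6]
  satisfied 1 clause(s); 1 remain; assigned so far: [1, 2, 4]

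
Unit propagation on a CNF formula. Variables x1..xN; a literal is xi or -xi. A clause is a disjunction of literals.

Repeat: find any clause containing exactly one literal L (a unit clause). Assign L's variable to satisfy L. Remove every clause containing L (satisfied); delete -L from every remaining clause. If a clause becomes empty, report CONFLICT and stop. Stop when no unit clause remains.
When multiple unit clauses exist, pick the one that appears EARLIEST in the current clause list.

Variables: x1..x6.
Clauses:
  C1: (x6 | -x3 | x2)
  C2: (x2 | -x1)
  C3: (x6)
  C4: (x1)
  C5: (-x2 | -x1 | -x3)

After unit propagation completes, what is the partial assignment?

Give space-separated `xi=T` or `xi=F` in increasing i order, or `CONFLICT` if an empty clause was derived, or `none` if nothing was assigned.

Answer: x1=T x2=T x3=F x6=T

Derivation:
unit clause [6] forces x6=T; simplify:
  satisfied 2 clause(s); 3 remain; assigned so far: [6]
unit clause [1] forces x1=T; simplify:
  drop -1 from [2, -1] -> [2]
  drop -1 from [-2, -1, -3] -> [-2, -3]
  satisfied 1 clause(s); 2 remain; assigned so far: [1, 6]
unit clause [2] forces x2=T; simplify:
  drop -2 from [-2, -3] -> [-3]
  satisfied 1 clause(s); 1 remain; assigned so far: [1, 2, 6]
unit clause [-3] forces x3=F; simplify:
  satisfied 1 clause(s); 0 remain; assigned so far: [1, 2, 3, 6]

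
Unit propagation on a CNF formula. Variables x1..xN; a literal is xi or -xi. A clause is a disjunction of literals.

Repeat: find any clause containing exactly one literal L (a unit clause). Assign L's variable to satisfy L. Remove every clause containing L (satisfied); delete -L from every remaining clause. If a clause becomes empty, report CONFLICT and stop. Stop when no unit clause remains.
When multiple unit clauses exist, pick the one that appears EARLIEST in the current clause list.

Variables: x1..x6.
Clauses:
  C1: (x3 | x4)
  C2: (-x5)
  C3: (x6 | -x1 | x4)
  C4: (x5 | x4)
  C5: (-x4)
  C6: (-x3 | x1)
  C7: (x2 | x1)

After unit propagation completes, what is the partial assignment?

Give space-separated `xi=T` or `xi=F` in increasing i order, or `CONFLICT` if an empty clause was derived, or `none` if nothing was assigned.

unit clause [-5] forces x5=F; simplify:
  drop 5 from [5, 4] -> [4]
  satisfied 1 clause(s); 6 remain; assigned so far: [5]
unit clause [4] forces x4=T; simplify:
  drop -4 from [-4] -> [] (empty!)
  satisfied 3 clause(s); 3 remain; assigned so far: [4, 5]
CONFLICT (empty clause)

Answer: CONFLICT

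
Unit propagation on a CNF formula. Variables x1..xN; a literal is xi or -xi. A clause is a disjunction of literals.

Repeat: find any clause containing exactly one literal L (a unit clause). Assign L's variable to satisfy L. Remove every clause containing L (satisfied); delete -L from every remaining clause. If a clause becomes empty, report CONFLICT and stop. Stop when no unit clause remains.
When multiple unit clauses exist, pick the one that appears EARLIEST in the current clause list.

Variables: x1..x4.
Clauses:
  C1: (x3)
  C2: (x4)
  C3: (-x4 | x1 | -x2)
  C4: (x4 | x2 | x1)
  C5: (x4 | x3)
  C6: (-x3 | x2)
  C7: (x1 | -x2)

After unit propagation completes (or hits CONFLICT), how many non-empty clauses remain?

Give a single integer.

Answer: 0

Derivation:
unit clause [3] forces x3=T; simplify:
  drop -3 from [-3, 2] -> [2]
  satisfied 2 clause(s); 5 remain; assigned so far: [3]
unit clause [4] forces x4=T; simplify:
  drop -4 from [-4, 1, -2] -> [1, -2]
  satisfied 2 clause(s); 3 remain; assigned so far: [3, 4]
unit clause [2] forces x2=T; simplify:
  drop -2 from [1, -2] -> [1]
  drop -2 from [1, -2] -> [1]
  satisfied 1 clause(s); 2 remain; assigned so far: [2, 3, 4]
unit clause [1] forces x1=T; simplify:
  satisfied 2 clause(s); 0 remain; assigned so far: [1, 2, 3, 4]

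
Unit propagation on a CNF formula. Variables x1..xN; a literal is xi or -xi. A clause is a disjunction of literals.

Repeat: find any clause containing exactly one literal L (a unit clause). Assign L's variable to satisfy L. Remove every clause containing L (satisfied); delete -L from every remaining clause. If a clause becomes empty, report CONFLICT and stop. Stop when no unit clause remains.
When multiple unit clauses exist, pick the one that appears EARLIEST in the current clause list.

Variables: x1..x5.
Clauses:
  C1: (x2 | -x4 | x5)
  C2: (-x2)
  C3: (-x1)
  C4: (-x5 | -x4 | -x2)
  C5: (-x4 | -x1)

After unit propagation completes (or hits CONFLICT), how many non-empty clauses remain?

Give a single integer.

unit clause [-2] forces x2=F; simplify:
  drop 2 from [2, -4, 5] -> [-4, 5]
  satisfied 2 clause(s); 3 remain; assigned so far: [2]
unit clause [-1] forces x1=F; simplify:
  satisfied 2 clause(s); 1 remain; assigned so far: [1, 2]

Answer: 1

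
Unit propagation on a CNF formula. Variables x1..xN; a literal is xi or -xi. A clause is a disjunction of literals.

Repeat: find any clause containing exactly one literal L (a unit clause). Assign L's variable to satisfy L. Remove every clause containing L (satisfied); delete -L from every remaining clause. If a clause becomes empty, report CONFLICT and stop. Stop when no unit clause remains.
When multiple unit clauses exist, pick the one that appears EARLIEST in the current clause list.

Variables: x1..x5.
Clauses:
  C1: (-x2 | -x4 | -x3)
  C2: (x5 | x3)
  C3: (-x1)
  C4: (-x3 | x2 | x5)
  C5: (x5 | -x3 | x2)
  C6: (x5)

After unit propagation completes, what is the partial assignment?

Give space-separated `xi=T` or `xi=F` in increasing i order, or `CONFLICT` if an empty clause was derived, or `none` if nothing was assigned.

unit clause [-1] forces x1=F; simplify:
  satisfied 1 clause(s); 5 remain; assigned so far: [1]
unit clause [5] forces x5=T; simplify:
  satisfied 4 clause(s); 1 remain; assigned so far: [1, 5]

Answer: x1=F x5=T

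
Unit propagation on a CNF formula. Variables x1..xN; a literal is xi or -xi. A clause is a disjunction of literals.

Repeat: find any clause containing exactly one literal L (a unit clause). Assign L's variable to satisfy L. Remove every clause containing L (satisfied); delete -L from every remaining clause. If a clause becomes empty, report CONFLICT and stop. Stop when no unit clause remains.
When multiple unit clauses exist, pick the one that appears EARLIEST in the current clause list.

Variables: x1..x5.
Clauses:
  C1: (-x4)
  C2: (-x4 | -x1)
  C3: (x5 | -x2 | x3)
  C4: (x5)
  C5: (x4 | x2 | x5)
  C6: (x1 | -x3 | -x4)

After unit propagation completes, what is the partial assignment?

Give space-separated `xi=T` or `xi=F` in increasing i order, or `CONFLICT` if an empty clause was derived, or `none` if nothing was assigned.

Answer: x4=F x5=T

Derivation:
unit clause [-4] forces x4=F; simplify:
  drop 4 from [4, 2, 5] -> [2, 5]
  satisfied 3 clause(s); 3 remain; assigned so far: [4]
unit clause [5] forces x5=T; simplify:
  satisfied 3 clause(s); 0 remain; assigned so far: [4, 5]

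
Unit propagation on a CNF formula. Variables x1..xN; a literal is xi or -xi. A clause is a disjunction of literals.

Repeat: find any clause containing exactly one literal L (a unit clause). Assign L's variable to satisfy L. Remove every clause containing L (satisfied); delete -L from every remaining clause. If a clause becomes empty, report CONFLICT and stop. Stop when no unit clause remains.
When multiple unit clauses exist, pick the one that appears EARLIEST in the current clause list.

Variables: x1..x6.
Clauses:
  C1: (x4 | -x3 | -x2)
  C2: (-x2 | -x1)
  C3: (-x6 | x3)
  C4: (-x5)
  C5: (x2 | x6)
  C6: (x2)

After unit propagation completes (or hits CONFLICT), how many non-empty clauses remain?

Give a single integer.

Answer: 2

Derivation:
unit clause [-5] forces x5=F; simplify:
  satisfied 1 clause(s); 5 remain; assigned so far: [5]
unit clause [2] forces x2=T; simplify:
  drop -2 from [4, -3, -2] -> [4, -3]
  drop -2 from [-2, -1] -> [-1]
  satisfied 2 clause(s); 3 remain; assigned so far: [2, 5]
unit clause [-1] forces x1=F; simplify:
  satisfied 1 clause(s); 2 remain; assigned so far: [1, 2, 5]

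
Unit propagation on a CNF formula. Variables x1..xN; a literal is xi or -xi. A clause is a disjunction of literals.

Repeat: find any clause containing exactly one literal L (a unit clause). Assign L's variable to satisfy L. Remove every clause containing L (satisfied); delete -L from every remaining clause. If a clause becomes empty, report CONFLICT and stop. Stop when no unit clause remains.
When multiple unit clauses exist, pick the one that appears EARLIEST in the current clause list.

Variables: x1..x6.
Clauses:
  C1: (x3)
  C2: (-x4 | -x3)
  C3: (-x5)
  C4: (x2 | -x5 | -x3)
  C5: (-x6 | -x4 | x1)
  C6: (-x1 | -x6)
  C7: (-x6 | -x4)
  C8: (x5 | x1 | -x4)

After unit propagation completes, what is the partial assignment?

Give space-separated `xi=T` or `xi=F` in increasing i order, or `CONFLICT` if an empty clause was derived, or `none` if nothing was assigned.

unit clause [3] forces x3=T; simplify:
  drop -3 from [-4, -3] -> [-4]
  drop -3 from [2, -5, -3] -> [2, -5]
  satisfied 1 clause(s); 7 remain; assigned so far: [3]
unit clause [-4] forces x4=F; simplify:
  satisfied 4 clause(s); 3 remain; assigned so far: [3, 4]
unit clause [-5] forces x5=F; simplify:
  satisfied 2 clause(s); 1 remain; assigned so far: [3, 4, 5]

Answer: x3=T x4=F x5=F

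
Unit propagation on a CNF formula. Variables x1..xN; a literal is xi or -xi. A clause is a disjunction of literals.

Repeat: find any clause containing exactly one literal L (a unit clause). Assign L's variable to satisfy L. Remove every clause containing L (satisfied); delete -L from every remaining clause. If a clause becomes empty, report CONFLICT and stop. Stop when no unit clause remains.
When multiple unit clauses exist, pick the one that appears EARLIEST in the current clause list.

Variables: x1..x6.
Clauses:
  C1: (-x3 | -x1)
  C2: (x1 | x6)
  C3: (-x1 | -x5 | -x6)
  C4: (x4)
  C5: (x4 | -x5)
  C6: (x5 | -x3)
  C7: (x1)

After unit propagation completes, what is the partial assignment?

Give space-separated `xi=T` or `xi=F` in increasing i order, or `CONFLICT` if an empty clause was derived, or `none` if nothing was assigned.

Answer: x1=T x3=F x4=T

Derivation:
unit clause [4] forces x4=T; simplify:
  satisfied 2 clause(s); 5 remain; assigned so far: [4]
unit clause [1] forces x1=T; simplify:
  drop -1 from [-3, -1] -> [-3]
  drop -1 from [-1, -5, -6] -> [-5, -6]
  satisfied 2 clause(s); 3 remain; assigned so far: [1, 4]
unit clause [-3] forces x3=F; simplify:
  satisfied 2 clause(s); 1 remain; assigned so far: [1, 3, 4]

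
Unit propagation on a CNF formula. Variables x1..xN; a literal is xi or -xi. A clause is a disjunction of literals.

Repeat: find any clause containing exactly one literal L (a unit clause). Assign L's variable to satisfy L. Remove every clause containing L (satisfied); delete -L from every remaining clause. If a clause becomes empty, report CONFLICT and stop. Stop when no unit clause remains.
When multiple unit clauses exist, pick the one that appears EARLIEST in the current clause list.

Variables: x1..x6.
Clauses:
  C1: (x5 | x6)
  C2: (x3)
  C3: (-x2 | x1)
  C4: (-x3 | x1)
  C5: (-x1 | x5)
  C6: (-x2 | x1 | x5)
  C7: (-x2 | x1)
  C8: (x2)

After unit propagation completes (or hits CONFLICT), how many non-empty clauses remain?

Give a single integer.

unit clause [3] forces x3=T; simplify:
  drop -3 from [-3, 1] -> [1]
  satisfied 1 clause(s); 7 remain; assigned so far: [3]
unit clause [1] forces x1=T; simplify:
  drop -1 from [-1, 5] -> [5]
  satisfied 4 clause(s); 3 remain; assigned so far: [1, 3]
unit clause [5] forces x5=T; simplify:
  satisfied 2 clause(s); 1 remain; assigned so far: [1, 3, 5]
unit clause [2] forces x2=T; simplify:
  satisfied 1 clause(s); 0 remain; assigned so far: [1, 2, 3, 5]

Answer: 0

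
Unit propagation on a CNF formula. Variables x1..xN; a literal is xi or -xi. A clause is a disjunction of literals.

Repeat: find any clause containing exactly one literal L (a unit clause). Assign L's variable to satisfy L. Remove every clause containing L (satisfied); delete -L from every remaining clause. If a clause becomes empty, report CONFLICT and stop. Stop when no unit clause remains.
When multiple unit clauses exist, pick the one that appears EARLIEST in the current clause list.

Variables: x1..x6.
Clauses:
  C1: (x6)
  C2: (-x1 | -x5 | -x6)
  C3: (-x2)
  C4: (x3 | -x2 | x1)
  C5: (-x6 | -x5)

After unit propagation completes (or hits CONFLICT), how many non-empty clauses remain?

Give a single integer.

Answer: 0

Derivation:
unit clause [6] forces x6=T; simplify:
  drop -6 from [-1, -5, -6] -> [-1, -5]
  drop -6 from [-6, -5] -> [-5]
  satisfied 1 clause(s); 4 remain; assigned so far: [6]
unit clause [-2] forces x2=F; simplify:
  satisfied 2 clause(s); 2 remain; assigned so far: [2, 6]
unit clause [-5] forces x5=F; simplify:
  satisfied 2 clause(s); 0 remain; assigned so far: [2, 5, 6]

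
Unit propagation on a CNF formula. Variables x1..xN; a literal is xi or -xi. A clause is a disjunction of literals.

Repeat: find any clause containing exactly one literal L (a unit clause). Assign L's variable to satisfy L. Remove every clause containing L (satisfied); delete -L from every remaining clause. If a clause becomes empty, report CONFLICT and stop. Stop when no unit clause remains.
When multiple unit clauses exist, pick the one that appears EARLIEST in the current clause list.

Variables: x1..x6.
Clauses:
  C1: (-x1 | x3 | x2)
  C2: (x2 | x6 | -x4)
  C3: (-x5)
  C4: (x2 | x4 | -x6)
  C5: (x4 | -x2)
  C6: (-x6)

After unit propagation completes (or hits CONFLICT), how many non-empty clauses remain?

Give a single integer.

unit clause [-5] forces x5=F; simplify:
  satisfied 1 clause(s); 5 remain; assigned so far: [5]
unit clause [-6] forces x6=F; simplify:
  drop 6 from [2, 6, -4] -> [2, -4]
  satisfied 2 clause(s); 3 remain; assigned so far: [5, 6]

Answer: 3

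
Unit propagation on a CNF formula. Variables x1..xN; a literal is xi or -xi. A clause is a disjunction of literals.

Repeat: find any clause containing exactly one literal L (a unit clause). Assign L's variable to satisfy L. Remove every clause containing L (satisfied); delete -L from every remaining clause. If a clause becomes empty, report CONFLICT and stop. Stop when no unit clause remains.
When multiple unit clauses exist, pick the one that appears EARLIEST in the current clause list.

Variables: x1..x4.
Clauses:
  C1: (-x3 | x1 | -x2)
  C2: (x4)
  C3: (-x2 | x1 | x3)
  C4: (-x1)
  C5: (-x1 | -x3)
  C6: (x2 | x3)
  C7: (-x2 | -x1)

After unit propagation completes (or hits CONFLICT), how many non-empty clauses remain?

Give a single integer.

Answer: 3

Derivation:
unit clause [4] forces x4=T; simplify:
  satisfied 1 clause(s); 6 remain; assigned so far: [4]
unit clause [-1] forces x1=F; simplify:
  drop 1 from [-3, 1, -2] -> [-3, -2]
  drop 1 from [-2, 1, 3] -> [-2, 3]
  satisfied 3 clause(s); 3 remain; assigned so far: [1, 4]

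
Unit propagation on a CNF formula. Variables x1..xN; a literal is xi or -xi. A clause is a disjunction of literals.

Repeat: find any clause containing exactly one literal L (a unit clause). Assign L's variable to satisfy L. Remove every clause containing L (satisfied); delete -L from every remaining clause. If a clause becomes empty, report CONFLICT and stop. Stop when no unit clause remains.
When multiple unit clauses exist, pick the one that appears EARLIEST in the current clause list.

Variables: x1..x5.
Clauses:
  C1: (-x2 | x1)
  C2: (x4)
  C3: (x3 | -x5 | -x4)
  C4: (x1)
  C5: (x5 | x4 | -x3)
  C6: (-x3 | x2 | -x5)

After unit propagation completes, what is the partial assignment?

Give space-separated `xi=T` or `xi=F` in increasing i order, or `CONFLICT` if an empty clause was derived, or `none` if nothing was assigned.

unit clause [4] forces x4=T; simplify:
  drop -4 from [3, -5, -4] -> [3, -5]
  satisfied 2 clause(s); 4 remain; assigned so far: [4]
unit clause [1] forces x1=T; simplify:
  satisfied 2 clause(s); 2 remain; assigned so far: [1, 4]

Answer: x1=T x4=T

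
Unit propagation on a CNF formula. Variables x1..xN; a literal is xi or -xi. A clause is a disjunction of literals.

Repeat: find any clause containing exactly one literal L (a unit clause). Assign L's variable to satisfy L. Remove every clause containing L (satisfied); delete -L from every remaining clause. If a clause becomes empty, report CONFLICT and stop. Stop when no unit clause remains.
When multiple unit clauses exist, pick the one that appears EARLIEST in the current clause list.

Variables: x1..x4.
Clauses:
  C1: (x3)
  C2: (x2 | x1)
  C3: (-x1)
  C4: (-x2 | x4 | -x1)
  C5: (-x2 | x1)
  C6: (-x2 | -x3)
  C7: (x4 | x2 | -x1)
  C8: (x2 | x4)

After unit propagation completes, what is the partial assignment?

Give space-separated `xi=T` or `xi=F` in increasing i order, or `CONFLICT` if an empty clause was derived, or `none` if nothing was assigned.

unit clause [3] forces x3=T; simplify:
  drop -3 from [-2, -3] -> [-2]
  satisfied 1 clause(s); 7 remain; assigned so far: [3]
unit clause [-1] forces x1=F; simplify:
  drop 1 from [2, 1] -> [2]
  drop 1 from [-2, 1] -> [-2]
  satisfied 3 clause(s); 4 remain; assigned so far: [1, 3]
unit clause [2] forces x2=T; simplify:
  drop -2 from [-2] -> [] (empty!)
  drop -2 from [-2] -> [] (empty!)
  satisfied 2 clause(s); 2 remain; assigned so far: [1, 2, 3]
CONFLICT (empty clause)

Answer: CONFLICT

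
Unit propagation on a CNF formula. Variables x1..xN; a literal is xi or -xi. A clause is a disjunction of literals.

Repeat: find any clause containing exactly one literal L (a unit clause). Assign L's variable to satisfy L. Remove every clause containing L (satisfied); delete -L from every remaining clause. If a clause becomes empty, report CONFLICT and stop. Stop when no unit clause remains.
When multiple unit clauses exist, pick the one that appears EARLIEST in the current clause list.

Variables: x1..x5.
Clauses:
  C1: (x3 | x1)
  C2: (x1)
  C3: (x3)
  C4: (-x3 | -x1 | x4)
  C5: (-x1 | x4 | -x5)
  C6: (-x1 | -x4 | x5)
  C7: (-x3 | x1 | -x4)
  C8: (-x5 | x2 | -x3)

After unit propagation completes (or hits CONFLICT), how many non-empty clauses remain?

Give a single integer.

Answer: 0

Derivation:
unit clause [1] forces x1=T; simplify:
  drop -1 from [-3, -1, 4] -> [-3, 4]
  drop -1 from [-1, 4, -5] -> [4, -5]
  drop -1 from [-1, -4, 5] -> [-4, 5]
  satisfied 3 clause(s); 5 remain; assigned so far: [1]
unit clause [3] forces x3=T; simplify:
  drop -3 from [-3, 4] -> [4]
  drop -3 from [-5, 2, -3] -> [-5, 2]
  satisfied 1 clause(s); 4 remain; assigned so far: [1, 3]
unit clause [4] forces x4=T; simplify:
  drop -4 from [-4, 5] -> [5]
  satisfied 2 clause(s); 2 remain; assigned so far: [1, 3, 4]
unit clause [5] forces x5=T; simplify:
  drop -5 from [-5, 2] -> [2]
  satisfied 1 clause(s); 1 remain; assigned so far: [1, 3, 4, 5]
unit clause [2] forces x2=T; simplify:
  satisfied 1 clause(s); 0 remain; assigned so far: [1, 2, 3, 4, 5]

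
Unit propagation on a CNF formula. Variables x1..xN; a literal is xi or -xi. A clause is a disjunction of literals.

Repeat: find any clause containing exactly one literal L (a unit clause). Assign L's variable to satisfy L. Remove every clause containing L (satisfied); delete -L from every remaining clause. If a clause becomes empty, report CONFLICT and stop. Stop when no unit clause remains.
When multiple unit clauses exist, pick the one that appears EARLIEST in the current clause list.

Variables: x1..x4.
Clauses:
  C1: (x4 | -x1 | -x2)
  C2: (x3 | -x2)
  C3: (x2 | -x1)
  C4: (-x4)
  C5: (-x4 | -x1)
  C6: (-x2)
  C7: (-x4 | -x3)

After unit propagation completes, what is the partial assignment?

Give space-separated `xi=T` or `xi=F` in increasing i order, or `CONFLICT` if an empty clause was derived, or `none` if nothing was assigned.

unit clause [-4] forces x4=F; simplify:
  drop 4 from [4, -1, -2] -> [-1, -2]
  satisfied 3 clause(s); 4 remain; assigned so far: [4]
unit clause [-2] forces x2=F; simplify:
  drop 2 from [2, -1] -> [-1]
  satisfied 3 clause(s); 1 remain; assigned so far: [2, 4]
unit clause [-1] forces x1=F; simplify:
  satisfied 1 clause(s); 0 remain; assigned so far: [1, 2, 4]

Answer: x1=F x2=F x4=F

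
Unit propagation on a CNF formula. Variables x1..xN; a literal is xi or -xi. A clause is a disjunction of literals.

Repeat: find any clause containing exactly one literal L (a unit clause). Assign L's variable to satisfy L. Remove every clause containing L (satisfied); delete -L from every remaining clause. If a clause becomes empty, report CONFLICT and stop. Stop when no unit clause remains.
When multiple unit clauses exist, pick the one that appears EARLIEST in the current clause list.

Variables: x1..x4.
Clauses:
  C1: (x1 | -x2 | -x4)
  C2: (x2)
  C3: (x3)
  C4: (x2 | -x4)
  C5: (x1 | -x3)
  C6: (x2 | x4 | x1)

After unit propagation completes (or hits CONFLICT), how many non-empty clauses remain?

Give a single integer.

unit clause [2] forces x2=T; simplify:
  drop -2 from [1, -2, -4] -> [1, -4]
  satisfied 3 clause(s); 3 remain; assigned so far: [2]
unit clause [3] forces x3=T; simplify:
  drop -3 from [1, -3] -> [1]
  satisfied 1 clause(s); 2 remain; assigned so far: [2, 3]
unit clause [1] forces x1=T; simplify:
  satisfied 2 clause(s); 0 remain; assigned so far: [1, 2, 3]

Answer: 0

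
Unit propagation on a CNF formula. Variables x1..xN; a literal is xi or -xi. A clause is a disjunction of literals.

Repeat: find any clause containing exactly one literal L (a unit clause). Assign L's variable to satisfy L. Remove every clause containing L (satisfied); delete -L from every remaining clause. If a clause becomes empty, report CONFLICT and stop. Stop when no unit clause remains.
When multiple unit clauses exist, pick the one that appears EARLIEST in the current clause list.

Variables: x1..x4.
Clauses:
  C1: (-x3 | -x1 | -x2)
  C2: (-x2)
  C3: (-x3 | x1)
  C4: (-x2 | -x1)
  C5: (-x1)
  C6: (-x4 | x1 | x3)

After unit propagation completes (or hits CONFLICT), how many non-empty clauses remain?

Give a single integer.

Answer: 0

Derivation:
unit clause [-2] forces x2=F; simplify:
  satisfied 3 clause(s); 3 remain; assigned so far: [2]
unit clause [-1] forces x1=F; simplify:
  drop 1 from [-3, 1] -> [-3]
  drop 1 from [-4, 1, 3] -> [-4, 3]
  satisfied 1 clause(s); 2 remain; assigned so far: [1, 2]
unit clause [-3] forces x3=F; simplify:
  drop 3 from [-4, 3] -> [-4]
  satisfied 1 clause(s); 1 remain; assigned so far: [1, 2, 3]
unit clause [-4] forces x4=F; simplify:
  satisfied 1 clause(s); 0 remain; assigned so far: [1, 2, 3, 4]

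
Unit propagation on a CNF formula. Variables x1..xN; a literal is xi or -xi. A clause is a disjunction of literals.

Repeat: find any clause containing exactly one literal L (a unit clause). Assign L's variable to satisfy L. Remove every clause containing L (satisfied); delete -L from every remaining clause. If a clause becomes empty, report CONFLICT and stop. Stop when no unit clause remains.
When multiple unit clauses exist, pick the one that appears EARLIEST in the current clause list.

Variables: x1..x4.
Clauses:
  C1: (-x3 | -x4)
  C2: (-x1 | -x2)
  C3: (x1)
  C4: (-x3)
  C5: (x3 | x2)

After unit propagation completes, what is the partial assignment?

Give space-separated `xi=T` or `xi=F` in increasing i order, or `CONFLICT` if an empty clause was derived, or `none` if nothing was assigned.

Answer: CONFLICT

Derivation:
unit clause [1] forces x1=T; simplify:
  drop -1 from [-1, -2] -> [-2]
  satisfied 1 clause(s); 4 remain; assigned so far: [1]
unit clause [-2] forces x2=F; simplify:
  drop 2 from [3, 2] -> [3]
  satisfied 1 clause(s); 3 remain; assigned so far: [1, 2]
unit clause [-3] forces x3=F; simplify:
  drop 3 from [3] -> [] (empty!)
  satisfied 2 clause(s); 1 remain; assigned so far: [1, 2, 3]
CONFLICT (empty clause)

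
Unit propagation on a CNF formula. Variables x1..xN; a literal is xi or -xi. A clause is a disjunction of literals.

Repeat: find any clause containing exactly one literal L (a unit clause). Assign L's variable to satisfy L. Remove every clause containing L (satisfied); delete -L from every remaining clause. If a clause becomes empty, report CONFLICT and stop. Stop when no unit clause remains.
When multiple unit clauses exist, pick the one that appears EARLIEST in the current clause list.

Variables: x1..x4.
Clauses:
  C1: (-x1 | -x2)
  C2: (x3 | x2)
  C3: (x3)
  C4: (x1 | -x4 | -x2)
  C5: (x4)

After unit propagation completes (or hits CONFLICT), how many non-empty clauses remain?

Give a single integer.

unit clause [3] forces x3=T; simplify:
  satisfied 2 clause(s); 3 remain; assigned so far: [3]
unit clause [4] forces x4=T; simplify:
  drop -4 from [1, -4, -2] -> [1, -2]
  satisfied 1 clause(s); 2 remain; assigned so far: [3, 4]

Answer: 2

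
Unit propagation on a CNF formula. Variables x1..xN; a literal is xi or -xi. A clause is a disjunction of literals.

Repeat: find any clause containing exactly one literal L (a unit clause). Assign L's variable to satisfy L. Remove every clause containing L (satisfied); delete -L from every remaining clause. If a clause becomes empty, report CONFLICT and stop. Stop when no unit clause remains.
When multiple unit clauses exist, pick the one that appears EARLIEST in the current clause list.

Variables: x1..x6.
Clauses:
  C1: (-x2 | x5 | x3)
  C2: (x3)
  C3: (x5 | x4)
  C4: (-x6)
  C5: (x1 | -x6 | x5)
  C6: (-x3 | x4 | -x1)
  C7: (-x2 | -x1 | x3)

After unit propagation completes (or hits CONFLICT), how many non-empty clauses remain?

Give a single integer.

Answer: 2

Derivation:
unit clause [3] forces x3=T; simplify:
  drop -3 from [-3, 4, -1] -> [4, -1]
  satisfied 3 clause(s); 4 remain; assigned so far: [3]
unit clause [-6] forces x6=F; simplify:
  satisfied 2 clause(s); 2 remain; assigned so far: [3, 6]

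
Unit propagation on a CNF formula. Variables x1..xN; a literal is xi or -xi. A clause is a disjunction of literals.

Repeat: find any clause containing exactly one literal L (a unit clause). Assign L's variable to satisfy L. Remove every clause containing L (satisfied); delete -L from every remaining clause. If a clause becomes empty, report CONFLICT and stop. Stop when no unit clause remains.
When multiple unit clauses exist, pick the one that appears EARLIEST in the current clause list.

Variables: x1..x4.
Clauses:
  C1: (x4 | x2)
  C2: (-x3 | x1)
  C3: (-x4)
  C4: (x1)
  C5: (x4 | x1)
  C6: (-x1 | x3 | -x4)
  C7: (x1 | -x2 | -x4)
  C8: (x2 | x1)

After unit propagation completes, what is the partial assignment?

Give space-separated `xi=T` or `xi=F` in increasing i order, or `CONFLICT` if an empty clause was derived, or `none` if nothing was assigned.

unit clause [-4] forces x4=F; simplify:
  drop 4 from [4, 2] -> [2]
  drop 4 from [4, 1] -> [1]
  satisfied 3 clause(s); 5 remain; assigned so far: [4]
unit clause [2] forces x2=T; simplify:
  satisfied 2 clause(s); 3 remain; assigned so far: [2, 4]
unit clause [1] forces x1=T; simplify:
  satisfied 3 clause(s); 0 remain; assigned so far: [1, 2, 4]

Answer: x1=T x2=T x4=F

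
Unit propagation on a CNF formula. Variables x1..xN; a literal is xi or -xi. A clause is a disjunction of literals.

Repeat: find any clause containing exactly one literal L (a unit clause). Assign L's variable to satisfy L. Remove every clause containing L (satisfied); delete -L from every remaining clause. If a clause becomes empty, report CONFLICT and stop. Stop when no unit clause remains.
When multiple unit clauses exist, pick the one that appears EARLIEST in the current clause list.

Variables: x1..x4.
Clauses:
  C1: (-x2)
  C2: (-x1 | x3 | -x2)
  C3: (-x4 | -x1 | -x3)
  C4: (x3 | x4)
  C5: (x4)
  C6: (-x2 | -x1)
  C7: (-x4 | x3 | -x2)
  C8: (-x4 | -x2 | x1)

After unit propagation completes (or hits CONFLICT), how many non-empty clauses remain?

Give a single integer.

unit clause [-2] forces x2=F; simplify:
  satisfied 5 clause(s); 3 remain; assigned so far: [2]
unit clause [4] forces x4=T; simplify:
  drop -4 from [-4, -1, -3] -> [-1, -3]
  satisfied 2 clause(s); 1 remain; assigned so far: [2, 4]

Answer: 1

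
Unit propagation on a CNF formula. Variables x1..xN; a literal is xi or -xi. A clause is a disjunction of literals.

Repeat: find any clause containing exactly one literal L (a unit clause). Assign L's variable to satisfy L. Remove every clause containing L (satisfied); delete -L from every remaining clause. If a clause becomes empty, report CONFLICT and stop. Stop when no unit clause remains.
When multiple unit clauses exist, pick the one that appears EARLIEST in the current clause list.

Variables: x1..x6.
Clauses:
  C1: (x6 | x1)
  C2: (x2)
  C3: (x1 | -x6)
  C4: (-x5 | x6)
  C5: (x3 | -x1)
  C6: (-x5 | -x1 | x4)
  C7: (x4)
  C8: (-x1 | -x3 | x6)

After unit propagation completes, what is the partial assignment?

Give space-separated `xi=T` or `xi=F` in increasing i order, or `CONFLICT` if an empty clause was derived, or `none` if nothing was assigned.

Answer: x2=T x4=T

Derivation:
unit clause [2] forces x2=T; simplify:
  satisfied 1 clause(s); 7 remain; assigned so far: [2]
unit clause [4] forces x4=T; simplify:
  satisfied 2 clause(s); 5 remain; assigned so far: [2, 4]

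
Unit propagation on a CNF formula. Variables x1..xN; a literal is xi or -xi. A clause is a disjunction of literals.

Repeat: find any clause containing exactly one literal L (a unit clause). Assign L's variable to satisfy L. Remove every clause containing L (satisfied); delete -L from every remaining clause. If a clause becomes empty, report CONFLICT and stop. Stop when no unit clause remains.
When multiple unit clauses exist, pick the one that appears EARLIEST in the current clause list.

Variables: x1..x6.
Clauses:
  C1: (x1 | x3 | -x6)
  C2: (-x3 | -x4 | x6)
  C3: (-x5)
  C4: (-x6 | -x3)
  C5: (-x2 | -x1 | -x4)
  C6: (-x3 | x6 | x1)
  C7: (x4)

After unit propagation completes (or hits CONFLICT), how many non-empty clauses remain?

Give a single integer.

unit clause [-5] forces x5=F; simplify:
  satisfied 1 clause(s); 6 remain; assigned so far: [5]
unit clause [4] forces x4=T; simplify:
  drop -4 from [-3, -4, 6] -> [-3, 6]
  drop -4 from [-2, -1, -4] -> [-2, -1]
  satisfied 1 clause(s); 5 remain; assigned so far: [4, 5]

Answer: 5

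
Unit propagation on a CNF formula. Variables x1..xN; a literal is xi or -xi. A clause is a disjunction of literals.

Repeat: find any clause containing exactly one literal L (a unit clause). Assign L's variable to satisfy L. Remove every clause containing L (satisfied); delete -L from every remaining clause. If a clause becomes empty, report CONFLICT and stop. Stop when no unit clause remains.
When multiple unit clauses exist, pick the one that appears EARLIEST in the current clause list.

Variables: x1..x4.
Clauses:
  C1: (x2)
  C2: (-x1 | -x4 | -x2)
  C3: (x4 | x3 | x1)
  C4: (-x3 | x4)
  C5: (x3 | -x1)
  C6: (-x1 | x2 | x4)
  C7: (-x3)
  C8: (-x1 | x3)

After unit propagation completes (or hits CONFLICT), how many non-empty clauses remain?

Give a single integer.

unit clause [2] forces x2=T; simplify:
  drop -2 from [-1, -4, -2] -> [-1, -4]
  satisfied 2 clause(s); 6 remain; assigned so far: [2]
unit clause [-3] forces x3=F; simplify:
  drop 3 from [4, 3, 1] -> [4, 1]
  drop 3 from [3, -1] -> [-1]
  drop 3 from [-1, 3] -> [-1]
  satisfied 2 clause(s); 4 remain; assigned so far: [2, 3]
unit clause [-1] forces x1=F; simplify:
  drop 1 from [4, 1] -> [4]
  satisfied 3 clause(s); 1 remain; assigned so far: [1, 2, 3]
unit clause [4] forces x4=T; simplify:
  satisfied 1 clause(s); 0 remain; assigned so far: [1, 2, 3, 4]

Answer: 0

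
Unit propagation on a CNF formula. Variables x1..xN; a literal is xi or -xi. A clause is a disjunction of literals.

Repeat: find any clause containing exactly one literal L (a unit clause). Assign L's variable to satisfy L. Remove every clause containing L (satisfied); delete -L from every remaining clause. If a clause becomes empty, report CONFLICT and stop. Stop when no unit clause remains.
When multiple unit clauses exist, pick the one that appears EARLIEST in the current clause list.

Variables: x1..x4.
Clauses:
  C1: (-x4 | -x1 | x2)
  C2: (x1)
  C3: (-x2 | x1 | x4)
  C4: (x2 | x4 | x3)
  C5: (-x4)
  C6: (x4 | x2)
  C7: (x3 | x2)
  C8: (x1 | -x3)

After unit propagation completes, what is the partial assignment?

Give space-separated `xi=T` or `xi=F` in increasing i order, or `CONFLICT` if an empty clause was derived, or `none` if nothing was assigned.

unit clause [1] forces x1=T; simplify:
  drop -1 from [-4, -1, 2] -> [-4, 2]
  satisfied 3 clause(s); 5 remain; assigned so far: [1]
unit clause [-4] forces x4=F; simplify:
  drop 4 from [2, 4, 3] -> [2, 3]
  drop 4 from [4, 2] -> [2]
  satisfied 2 clause(s); 3 remain; assigned so far: [1, 4]
unit clause [2] forces x2=T; simplify:
  satisfied 3 clause(s); 0 remain; assigned so far: [1, 2, 4]

Answer: x1=T x2=T x4=F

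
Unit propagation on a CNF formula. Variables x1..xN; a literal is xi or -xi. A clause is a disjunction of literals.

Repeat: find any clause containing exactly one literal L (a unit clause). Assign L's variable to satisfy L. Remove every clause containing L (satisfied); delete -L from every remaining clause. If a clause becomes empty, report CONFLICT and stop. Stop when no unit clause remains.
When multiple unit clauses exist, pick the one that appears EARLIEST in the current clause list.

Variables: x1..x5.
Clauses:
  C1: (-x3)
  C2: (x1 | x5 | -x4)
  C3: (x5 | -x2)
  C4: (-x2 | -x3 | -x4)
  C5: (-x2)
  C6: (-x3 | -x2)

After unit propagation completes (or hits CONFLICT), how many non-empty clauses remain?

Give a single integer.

Answer: 1

Derivation:
unit clause [-3] forces x3=F; simplify:
  satisfied 3 clause(s); 3 remain; assigned so far: [3]
unit clause [-2] forces x2=F; simplify:
  satisfied 2 clause(s); 1 remain; assigned so far: [2, 3]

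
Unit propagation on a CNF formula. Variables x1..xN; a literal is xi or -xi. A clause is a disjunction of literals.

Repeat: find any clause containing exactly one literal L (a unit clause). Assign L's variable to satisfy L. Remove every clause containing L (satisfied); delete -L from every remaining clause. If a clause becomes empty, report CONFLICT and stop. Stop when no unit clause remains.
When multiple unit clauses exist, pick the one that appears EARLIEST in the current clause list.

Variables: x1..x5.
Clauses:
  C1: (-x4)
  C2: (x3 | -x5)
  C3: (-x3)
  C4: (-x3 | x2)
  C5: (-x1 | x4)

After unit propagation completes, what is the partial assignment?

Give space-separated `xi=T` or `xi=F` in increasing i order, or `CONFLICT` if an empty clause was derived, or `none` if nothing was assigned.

unit clause [-4] forces x4=F; simplify:
  drop 4 from [-1, 4] -> [-1]
  satisfied 1 clause(s); 4 remain; assigned so far: [4]
unit clause [-3] forces x3=F; simplify:
  drop 3 from [3, -5] -> [-5]
  satisfied 2 clause(s); 2 remain; assigned so far: [3, 4]
unit clause [-5] forces x5=F; simplify:
  satisfied 1 clause(s); 1 remain; assigned so far: [3, 4, 5]
unit clause [-1] forces x1=F; simplify:
  satisfied 1 clause(s); 0 remain; assigned so far: [1, 3, 4, 5]

Answer: x1=F x3=F x4=F x5=F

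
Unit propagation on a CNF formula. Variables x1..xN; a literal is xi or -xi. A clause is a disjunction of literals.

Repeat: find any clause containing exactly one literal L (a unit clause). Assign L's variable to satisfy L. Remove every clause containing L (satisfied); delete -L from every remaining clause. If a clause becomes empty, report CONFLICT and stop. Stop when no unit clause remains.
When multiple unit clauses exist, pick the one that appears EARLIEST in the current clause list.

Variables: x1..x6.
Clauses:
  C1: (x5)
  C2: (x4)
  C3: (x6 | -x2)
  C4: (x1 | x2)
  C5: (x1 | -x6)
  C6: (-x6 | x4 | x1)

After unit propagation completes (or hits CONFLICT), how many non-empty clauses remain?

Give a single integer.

unit clause [5] forces x5=T; simplify:
  satisfied 1 clause(s); 5 remain; assigned so far: [5]
unit clause [4] forces x4=T; simplify:
  satisfied 2 clause(s); 3 remain; assigned so far: [4, 5]

Answer: 3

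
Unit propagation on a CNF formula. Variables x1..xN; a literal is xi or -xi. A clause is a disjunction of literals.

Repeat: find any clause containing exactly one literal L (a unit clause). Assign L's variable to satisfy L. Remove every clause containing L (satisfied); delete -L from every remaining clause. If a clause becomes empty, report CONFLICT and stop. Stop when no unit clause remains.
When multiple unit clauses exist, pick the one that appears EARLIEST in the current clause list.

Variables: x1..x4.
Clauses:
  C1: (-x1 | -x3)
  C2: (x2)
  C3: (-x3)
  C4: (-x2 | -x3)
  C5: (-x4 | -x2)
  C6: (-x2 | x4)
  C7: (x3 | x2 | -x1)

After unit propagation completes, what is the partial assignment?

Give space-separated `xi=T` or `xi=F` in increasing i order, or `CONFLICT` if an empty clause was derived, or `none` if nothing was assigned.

Answer: CONFLICT

Derivation:
unit clause [2] forces x2=T; simplify:
  drop -2 from [-2, -3] -> [-3]
  drop -2 from [-4, -2] -> [-4]
  drop -2 from [-2, 4] -> [4]
  satisfied 2 clause(s); 5 remain; assigned so far: [2]
unit clause [-3] forces x3=F; simplify:
  satisfied 3 clause(s); 2 remain; assigned so far: [2, 3]
unit clause [-4] forces x4=F; simplify:
  drop 4 from [4] -> [] (empty!)
  satisfied 1 clause(s); 1 remain; assigned so far: [2, 3, 4]
CONFLICT (empty clause)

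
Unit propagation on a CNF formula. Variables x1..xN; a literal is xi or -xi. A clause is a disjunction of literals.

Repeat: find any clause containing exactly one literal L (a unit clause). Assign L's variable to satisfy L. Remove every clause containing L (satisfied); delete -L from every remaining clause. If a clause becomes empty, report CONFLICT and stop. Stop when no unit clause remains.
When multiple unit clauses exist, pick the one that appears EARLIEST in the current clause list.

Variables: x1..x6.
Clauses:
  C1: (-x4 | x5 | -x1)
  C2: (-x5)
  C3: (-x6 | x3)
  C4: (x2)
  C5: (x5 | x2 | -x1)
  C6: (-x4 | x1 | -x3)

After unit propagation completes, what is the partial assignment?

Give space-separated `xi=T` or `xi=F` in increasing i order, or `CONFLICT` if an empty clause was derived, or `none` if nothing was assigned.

unit clause [-5] forces x5=F; simplify:
  drop 5 from [-4, 5, -1] -> [-4, -1]
  drop 5 from [5, 2, -1] -> [2, -1]
  satisfied 1 clause(s); 5 remain; assigned so far: [5]
unit clause [2] forces x2=T; simplify:
  satisfied 2 clause(s); 3 remain; assigned so far: [2, 5]

Answer: x2=T x5=F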